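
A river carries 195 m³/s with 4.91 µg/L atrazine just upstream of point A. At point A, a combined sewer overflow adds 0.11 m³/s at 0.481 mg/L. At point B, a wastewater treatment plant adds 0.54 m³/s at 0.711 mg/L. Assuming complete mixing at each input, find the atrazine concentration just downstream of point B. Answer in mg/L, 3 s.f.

4.91 µg/L = 0.00491 mg/L.
After input A: C = (195·0.00491 + 0.11·0.481) / 195.1 = 0.005178 mg/L.
After input B: C = (195.1·0.005178 + 0.54·0.711) / 195.7 = 0.007127 mg/L.

0.00713 mg/L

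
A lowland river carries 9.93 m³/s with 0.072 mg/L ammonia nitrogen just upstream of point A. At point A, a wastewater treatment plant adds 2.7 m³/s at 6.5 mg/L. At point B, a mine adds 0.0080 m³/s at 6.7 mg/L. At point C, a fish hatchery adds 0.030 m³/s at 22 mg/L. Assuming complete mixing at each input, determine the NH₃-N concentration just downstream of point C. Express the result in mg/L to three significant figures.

After input A: C = (9.93·0.072 + 2.7·6.5) / 12.63 = 1.446 mg/L.
After input B: C = (12.63·1.446 + 0.008·6.7) / 12.64 = 1.449 mg/L.
After input C: C = (12.64·1.449 + 0.03·22) / 12.67 = 1.498 mg/L.

1.50 mg/L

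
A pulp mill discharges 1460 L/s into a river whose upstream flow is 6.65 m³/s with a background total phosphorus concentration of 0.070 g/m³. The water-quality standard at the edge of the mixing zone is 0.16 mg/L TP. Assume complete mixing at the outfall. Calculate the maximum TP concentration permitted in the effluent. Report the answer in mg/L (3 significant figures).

0.570 mg/L

1460 L/s = 1.46 m³/s.
Mass balance: 0.16·8.11 = 1.46·Cₑ + 6.65·0.07.
Cₑ = (1.298 − 0.4655) / 1.46 = 0.5699 mg/L.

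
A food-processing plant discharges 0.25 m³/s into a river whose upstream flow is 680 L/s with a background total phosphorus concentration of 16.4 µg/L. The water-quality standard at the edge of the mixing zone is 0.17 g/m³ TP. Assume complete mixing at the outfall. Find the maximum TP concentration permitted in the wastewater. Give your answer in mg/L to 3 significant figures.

0.588 mg/L

680 L/s = 0.68 m³/s.
16.4 µg/L = 0.0164 mg/L.
Mass balance: 0.17·0.93 = 0.25·Cₑ + 0.68·0.0164.
Cₑ = (0.1581 − 0.01115) / 0.25 = 0.5878 mg/L.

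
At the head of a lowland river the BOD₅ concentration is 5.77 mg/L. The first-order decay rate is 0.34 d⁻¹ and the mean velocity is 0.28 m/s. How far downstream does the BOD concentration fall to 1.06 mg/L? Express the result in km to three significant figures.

From C = C₀·e^(−kt), t = ln(C₀/C)/k = ln(5.77/1.06)/0.34 = 1.694/0.34 = 4.984 d.
Distance = v·t = 0.28 m/s × 4.306e+05 s = 1.206e+05 m = 120.6 km.

121 km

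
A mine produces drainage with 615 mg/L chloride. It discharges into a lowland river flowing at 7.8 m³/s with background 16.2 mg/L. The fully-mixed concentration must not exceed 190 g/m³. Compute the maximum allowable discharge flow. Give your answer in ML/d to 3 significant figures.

Mass balance at complete mixing: C_std·(Q_w + Q_r) = Q_w·C_e + Q_r·C_b.
Rearranging, Q_w = Q_r·(C_std − C_b)/(C_e − C_std) = 7.8·(190 − 16.2) / (615 − 190) = 3.19 m³/s.
= 275.6 ML/d.

276 ML/d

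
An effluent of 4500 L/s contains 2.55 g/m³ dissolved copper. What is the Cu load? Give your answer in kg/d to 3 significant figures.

991 kg/d

4500 L/s = 4.5 m³/s.
Mass flux = Q·C = 4.5 m³/s × 2.55 g/m³ = 11.47 g/s.
= 11.47 g/s × 86.4 = 991.4 kg/d.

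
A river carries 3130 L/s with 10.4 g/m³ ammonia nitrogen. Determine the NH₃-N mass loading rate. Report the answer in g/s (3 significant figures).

3130 L/s = 3.13 m³/s.
Mass flux = Q·C = 3.13 m³/s × 10.4 g/m³ = 32.55 g/s.

32.6 g/s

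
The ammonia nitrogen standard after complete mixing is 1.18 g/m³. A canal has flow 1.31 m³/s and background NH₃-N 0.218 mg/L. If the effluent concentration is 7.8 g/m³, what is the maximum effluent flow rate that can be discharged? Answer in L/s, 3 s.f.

Mass balance at complete mixing: C_std·(Q_w + Q_r) = Q_w·C_e + Q_r·C_b.
Rearranging, Q_w = Q_r·(C_std − C_b)/(C_e − C_std) = 1.31·(1.18 − 0.218) / (7.8 − 1.18) = 0.1904 m³/s.
= 190.4 L/s.

190 L/s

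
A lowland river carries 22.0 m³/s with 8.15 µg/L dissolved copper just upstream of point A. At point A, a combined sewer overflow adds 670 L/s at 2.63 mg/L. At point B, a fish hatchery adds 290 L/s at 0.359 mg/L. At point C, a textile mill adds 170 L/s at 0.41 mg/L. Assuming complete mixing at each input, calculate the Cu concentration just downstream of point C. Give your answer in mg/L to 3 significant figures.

0.0914 mg/L

8.15 µg/L = 0.00815 mg/L.
670 L/s = 0.67 m³/s.
After input A: C = (22·0.00815 + 0.67·2.63) / 22.67 = 0.08564 mg/L.
290 L/s = 0.29 m³/s.
After input B: C = (22.67·0.08564 + 0.29·0.359) / 22.96 = 0.08909 mg/L.
170 L/s = 0.17 m³/s.
After input C: C = (22.96·0.08909 + 0.17·0.41) / 23.13 = 0.09145 mg/L.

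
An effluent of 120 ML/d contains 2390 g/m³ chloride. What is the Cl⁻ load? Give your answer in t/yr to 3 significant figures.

120 ML/d = 1.389 m³/s.
Mass flux = Q·C = 1.389 m³/s × 2390 g/m³ = 3319 g/s.
= 3319 g/s × 31.56 = 1.048e+05 t/yr.

105000 t/yr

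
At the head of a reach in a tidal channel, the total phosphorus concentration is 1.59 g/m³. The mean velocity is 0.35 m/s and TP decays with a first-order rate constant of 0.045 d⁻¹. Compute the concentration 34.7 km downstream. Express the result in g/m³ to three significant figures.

Travel time t = 34.7 km / 0.35 m/s = 3.47e+04/0.35 = 9.914e+04 s = 1.147 d.
First-order decay: C = 1.59·exp(−0.045·1.147) = 1.59·0.9497 = 1.51 g/m³.

1.51 g/m³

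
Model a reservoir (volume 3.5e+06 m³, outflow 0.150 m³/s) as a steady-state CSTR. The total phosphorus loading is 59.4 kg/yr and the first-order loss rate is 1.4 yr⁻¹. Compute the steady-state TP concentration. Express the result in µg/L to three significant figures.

6.17 µg/L

Outflow Q = 0.150 m³/s × 3.156e+07 s/yr = 4.734e+06 m³/yr.
Steady-state CSTR mass balance: W = Q·C + k·V·C, so C = W/(Q + kV).
Q + kV = 4.734e+06 + 1.4·3.5e+06 = 9.634e+06 m³/yr.
C = 59.4/9.634e+06 = 6.166e-06 kg/m³ = 0.006166 mg/L = 6.166 µg/L.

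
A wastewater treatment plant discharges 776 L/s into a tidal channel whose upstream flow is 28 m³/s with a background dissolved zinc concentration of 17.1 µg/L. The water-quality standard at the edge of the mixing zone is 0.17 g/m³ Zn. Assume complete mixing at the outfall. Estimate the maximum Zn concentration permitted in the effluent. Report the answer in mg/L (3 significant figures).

5.69 mg/L

776 L/s = 0.776 m³/s.
17.1 µg/L = 0.0171 mg/L.
Mass balance: 0.17·28.78 = 0.776·Cₑ + 28·0.0171.
Cₑ = (4.892 − 0.4788) / 0.776 = 5.687 mg/L.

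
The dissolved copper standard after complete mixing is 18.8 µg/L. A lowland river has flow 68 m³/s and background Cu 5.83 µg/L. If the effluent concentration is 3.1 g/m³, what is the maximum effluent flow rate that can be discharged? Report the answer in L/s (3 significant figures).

5.83 µg/L = 0.00583 mg/L.
18.8 µg/L = 0.0188 mg/L.
Mass balance at complete mixing: C_std·(Q_w + Q_r) = Q_w·C_e + Q_r·C_b.
Rearranging, Q_w = Q_r·(C_std − C_b)/(C_e − C_std) = 68·(0.0188 − 0.00583) / (3.1 − 0.0188) = 0.2862 m³/s.
= 286.2 L/s.

286 L/s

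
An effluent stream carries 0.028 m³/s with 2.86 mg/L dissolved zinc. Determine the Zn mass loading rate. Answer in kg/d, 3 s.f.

Mass flux = Q·C = 0.028 m³/s × 2.86 g/m³ = 0.08008 g/s.
= 0.08008 g/s × 86.4 = 6.919 kg/d.

6.92 kg/d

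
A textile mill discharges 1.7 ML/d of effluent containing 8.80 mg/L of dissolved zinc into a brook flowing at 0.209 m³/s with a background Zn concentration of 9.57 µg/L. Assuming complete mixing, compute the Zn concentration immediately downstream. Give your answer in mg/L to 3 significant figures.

0.766 mg/L

1.7 ML/d = 0.01968 m³/s.
9.57 µg/L = 0.00957 mg/L.
By mass balance at complete mixing, C = (0.01968·8.8 + 0.209·0.00957) / (0.01968 + 0.209) = 0.1751/0.2287 = 0.7659 mg/L.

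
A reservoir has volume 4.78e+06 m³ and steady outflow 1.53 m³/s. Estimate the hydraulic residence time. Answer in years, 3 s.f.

0.0990 yr

Q = 1.53 m³/s × 3.156e+07 s/yr = 4.828e+07 m³/yr.
Hydraulic residence time τ = V/Q = 4.78e+06/4.828e+07 = 0.099 yr.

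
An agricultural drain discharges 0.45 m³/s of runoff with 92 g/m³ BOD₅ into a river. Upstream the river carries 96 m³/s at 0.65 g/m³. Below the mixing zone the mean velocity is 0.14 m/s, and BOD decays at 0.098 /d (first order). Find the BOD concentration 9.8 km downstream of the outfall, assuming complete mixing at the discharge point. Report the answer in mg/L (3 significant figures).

0.994 mg/L

After complete mixing, C₀ = (0.45·92 + 96·0.65) / 96.45 = 1.076 mg/L.
Travel time t = 9800 m / 0.14 m/s = 7e+04 s = 0.8102 d.
C = 1.076·exp(−0.098·0.8102) = 1.076·0.9237 = 0.9941 mg/L.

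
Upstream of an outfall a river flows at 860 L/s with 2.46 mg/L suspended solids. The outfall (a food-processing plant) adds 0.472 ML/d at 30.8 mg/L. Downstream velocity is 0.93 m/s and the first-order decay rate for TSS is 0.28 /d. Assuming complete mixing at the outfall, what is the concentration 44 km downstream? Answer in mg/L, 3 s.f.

2.26 mg/L

0.472 ML/d = 0.005463 m³/s.
860 L/s = 0.86 m³/s.
After complete mixing, C₀ = (0.005463·30.8 + 0.86·2.46) / 0.8655 = 2.639 mg/L.
Travel time t = 4.4e+04 m / 0.93 m/s = 4.731e+04 s = 0.5476 d.
C = 2.639·exp(−0.28·0.5476) = 2.639·0.8579 = 2.264 mg/L.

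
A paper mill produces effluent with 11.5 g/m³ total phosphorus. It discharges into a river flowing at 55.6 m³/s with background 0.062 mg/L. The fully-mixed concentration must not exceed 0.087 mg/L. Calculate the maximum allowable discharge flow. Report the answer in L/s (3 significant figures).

122 L/s

Mass balance at complete mixing: C_std·(Q_w + Q_r) = Q_w·C_e + Q_r·C_b.
Rearranging, Q_w = Q_r·(C_std − C_b)/(C_e − C_std) = 55.6·(0.087 − 0.062) / (11.5 − 0.087) = 0.1218 m³/s.
= 121.8 L/s.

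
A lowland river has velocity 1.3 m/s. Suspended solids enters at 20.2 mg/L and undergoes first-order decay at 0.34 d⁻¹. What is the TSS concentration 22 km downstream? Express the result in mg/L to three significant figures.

18.9 mg/L

Travel time t = 22 km / 1.3 m/s = 2.2e+04/1.3 = 1.692e+04 s = 0.1959 d.
First-order decay: C = 20.2·exp(−0.34·0.1959) = 20.2·0.9356 = 18.9 mg/L.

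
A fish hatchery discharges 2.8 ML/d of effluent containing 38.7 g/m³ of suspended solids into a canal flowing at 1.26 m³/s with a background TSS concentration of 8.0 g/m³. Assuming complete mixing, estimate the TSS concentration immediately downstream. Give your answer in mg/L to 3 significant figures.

8.77 mg/L

2.8 ML/d = 0.03241 m³/s.
Conservation of mass across the mixing zone: C = (0.03241·38.7 + 1.26·8) / (0.03241 + 1.26) = 11.33/1.292 = 8.77 mg/L.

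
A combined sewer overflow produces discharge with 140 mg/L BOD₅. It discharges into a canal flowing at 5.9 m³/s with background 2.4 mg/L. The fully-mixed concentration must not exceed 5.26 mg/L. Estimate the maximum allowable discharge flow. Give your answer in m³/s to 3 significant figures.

Mass balance at complete mixing: C_std·(Q_w + Q_r) = Q_w·C_e + Q_r·C_b.
Rearranging, Q_w = Q_r·(C_std − C_b)/(C_e − C_std) = 5.9·(5.26 − 2.4) / (140 − 5.26) = 0.1252 m³/s.

0.125 m³/s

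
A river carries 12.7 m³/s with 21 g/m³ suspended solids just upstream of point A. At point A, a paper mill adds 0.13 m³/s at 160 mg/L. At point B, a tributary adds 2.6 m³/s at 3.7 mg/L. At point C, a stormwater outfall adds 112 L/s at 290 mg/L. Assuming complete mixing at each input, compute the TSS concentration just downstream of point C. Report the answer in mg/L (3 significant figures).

21.2 mg/L

After input A: C = (12.7·21 + 0.13·160) / 12.83 = 22.41 mg/L.
After input B: C = (12.83·22.41 + 2.6·3.7) / 15.43 = 19.26 mg/L.
112 L/s = 0.112 m³/s.
After input C: C = (15.43·19.26 + 0.112·290) / 15.54 = 21.21 mg/L.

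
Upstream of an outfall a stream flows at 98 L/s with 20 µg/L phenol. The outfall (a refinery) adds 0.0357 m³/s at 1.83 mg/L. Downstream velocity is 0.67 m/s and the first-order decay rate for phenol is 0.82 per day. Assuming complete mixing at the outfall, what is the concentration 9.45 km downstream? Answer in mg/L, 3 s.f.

0.440 mg/L

98 L/s = 0.098 m³/s.
20 µg/L = 0.02 mg/L.
After complete mixing, C₀ = (0.0357·1.83 + 0.098·0.02) / 0.1337 = 0.5033 mg/L.
Travel time t = 9450 m / 0.67 m/s = 1.41e+04 s = 0.1632 d.
C = 0.5033·exp(−0.82·0.1632) = 0.5033·0.8747 = 0.4402 mg/L.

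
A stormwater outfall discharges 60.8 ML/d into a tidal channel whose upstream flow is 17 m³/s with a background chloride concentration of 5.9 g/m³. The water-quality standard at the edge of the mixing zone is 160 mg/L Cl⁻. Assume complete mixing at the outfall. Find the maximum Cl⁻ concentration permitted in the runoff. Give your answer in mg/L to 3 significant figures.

60.8 ML/d = 0.7037 m³/s.
Mass balance: 160·17.7 = 0.7037·Cₑ + 17·5.9.
Cₑ = (2833 − 100.3) / 0.7037 = 3883 mg/L.

3880 mg/L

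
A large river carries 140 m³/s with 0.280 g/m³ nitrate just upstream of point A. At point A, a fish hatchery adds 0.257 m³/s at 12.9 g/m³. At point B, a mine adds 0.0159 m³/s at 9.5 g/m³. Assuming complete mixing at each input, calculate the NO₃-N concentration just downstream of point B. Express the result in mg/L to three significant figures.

After input A: C = (140·0.28 + 0.257·12.9) / 140.3 = 0.3031 mg/L.
After input B: C = (140.3·0.3031 + 0.0159·9.5) / 140.3 = 0.3042 mg/L.

0.304 mg/L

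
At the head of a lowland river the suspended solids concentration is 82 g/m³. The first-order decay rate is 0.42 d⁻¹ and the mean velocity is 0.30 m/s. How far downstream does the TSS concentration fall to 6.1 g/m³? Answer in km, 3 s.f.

160 km

From C = C₀·e^(−kt), t = ln(C₀/C)/k = ln(82/6.1)/0.42 = 2.598/0.42 = 6.187 d.
Distance = v·t = 0.30 m/s × 5.345e+05 s = 1.604e+05 m = 160.4 km.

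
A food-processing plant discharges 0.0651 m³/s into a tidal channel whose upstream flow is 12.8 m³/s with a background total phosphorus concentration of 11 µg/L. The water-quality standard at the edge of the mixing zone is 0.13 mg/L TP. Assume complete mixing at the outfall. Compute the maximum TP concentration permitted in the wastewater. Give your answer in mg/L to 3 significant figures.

23.5 mg/L

11 µg/L = 0.011 mg/L.
Mass balance: 0.13·12.87 = 0.0651·Cₑ + 12.8·0.011.
Cₑ = (1.672 − 0.1408) / 0.0651 = 23.53 mg/L.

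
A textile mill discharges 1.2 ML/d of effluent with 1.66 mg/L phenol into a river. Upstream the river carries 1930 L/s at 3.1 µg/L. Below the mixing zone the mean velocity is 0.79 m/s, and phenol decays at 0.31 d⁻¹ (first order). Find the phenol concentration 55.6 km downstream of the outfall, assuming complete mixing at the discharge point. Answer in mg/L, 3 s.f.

0.0116 mg/L

1.2 ML/d = 0.01389 m³/s.
1930 L/s = 1.93 m³/s.
3.1 µg/L = 0.0031 mg/L.
After complete mixing, C₀ = (0.01389·1.66 + 1.93·0.0031) / 1.944 = 0.01494 mg/L.
Travel time t = 5.56e+04 m / 0.79 m/s = 7.038e+04 s = 0.8146 d.
C = 0.01494·exp(−0.31·0.8146) = 0.01494·0.7768 = 0.0116 mg/L.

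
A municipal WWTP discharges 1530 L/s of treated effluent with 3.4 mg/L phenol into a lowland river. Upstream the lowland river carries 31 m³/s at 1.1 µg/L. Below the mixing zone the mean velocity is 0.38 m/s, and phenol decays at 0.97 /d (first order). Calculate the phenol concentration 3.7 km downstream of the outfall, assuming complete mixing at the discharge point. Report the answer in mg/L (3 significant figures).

0.144 mg/L

1530 L/s = 1.53 m³/s.
1.1 µg/L = 0.0011 mg/L.
After complete mixing, C₀ = (1.53·3.4 + 31·0.0011) / 32.53 = 0.161 mg/L.
Travel time t = 3700 m / 0.38 m/s = 9737 s = 0.1127 d.
C = 0.161·exp(−0.97·0.1127) = 0.161·0.8964 = 0.1443 mg/L.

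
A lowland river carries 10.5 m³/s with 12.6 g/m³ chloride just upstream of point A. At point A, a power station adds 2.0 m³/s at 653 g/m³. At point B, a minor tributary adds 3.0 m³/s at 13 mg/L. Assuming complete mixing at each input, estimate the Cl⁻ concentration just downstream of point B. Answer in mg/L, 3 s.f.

95.3 mg/L

After input A: C = (10.5·12.6 + 2·653) / 12.5 = 115.1 mg/L.
After input B: C = (12.5·115.1 + 3·13) / 15.5 = 95.31 mg/L.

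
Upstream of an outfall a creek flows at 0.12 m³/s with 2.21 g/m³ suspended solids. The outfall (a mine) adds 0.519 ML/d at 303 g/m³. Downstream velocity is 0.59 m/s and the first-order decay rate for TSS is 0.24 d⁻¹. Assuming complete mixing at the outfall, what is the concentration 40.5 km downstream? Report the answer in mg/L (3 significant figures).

0.519 ML/d = 0.006007 m³/s.
After complete mixing, C₀ = (0.006007·303 + 0.12·2.21) / 0.126 = 16.55 mg/L.
Travel time t = 4.05e+04 m / 0.59 m/s = 6.864e+04 s = 0.7945 d.
C = 16.55·exp(−0.24·0.7945) = 16.55·0.8264 = 13.68 mg/L.

13.7 mg/L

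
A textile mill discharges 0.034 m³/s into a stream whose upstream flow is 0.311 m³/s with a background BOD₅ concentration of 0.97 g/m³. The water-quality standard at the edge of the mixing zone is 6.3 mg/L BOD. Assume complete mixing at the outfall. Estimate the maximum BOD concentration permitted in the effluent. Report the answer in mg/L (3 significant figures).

Mass balance: 6.3·0.345 = 0.034·Cₑ + 0.311·0.97.
Cₑ = (2.173 − 0.3017) / 0.034 = 55.05 mg/L.

55.1 mg/L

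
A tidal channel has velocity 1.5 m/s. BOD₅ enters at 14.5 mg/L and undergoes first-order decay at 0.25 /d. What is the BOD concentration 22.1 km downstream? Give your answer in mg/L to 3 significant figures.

Travel time t = 22.1 km / 1.5 m/s = 2.21e+04/1.5 = 1.473e+04 s = 0.1705 d.
First-order decay: C = 14.5·exp(−0.25·0.1705) = 14.5·0.9583 = 13.89 mg/L.

13.9 mg/L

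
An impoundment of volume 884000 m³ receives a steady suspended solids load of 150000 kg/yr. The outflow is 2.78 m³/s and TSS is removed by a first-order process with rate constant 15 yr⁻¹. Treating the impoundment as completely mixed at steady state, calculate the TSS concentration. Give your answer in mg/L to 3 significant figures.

Outflow Q = 2.78 m³/s × 3.156e+07 s/yr = 8.773e+07 m³/yr.
Steady-state CSTR mass balance: W = Q·C + k·V·C, so C = W/(Q + kV).
Q + kV = 8.773e+07 + 15·884000 = 1.01e+08 m³/yr.
C = 150000/1.01e+08 = 0.001485 kg/m³ = 1.485 mg/L.

1.49 mg/L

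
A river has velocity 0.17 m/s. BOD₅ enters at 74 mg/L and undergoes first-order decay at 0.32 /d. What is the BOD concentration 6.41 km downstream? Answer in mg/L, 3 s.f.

Travel time t = 6.41 km / 0.17 m/s = 6410/0.17 = 3.771e+04 s = 0.4364 d.
First-order decay: C = 74·exp(−0.32·0.4364) = 74·0.8697 = 64.35 mg/L.

64.4 mg/L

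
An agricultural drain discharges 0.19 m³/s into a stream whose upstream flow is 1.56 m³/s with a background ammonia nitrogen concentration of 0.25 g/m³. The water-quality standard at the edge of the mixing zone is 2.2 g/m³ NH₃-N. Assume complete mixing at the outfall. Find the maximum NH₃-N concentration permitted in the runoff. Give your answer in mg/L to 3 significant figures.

18.2 mg/L

Mass balance: 2.2·1.75 = 0.19·Cₑ + 1.56·0.25.
Cₑ = (3.85 − 0.39) / 0.19 = 18.21 mg/L.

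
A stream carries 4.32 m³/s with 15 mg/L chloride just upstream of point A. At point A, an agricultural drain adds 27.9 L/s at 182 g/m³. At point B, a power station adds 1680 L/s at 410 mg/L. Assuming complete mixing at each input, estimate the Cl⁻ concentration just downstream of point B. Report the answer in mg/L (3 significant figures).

27.9 L/s = 0.0279 m³/s.
After input A: C = (4.32·15 + 0.0279·182) / 4.348 = 16.07 mg/L.
1680 L/s = 1.68 m³/s.
After input B: C = (4.348·16.07 + 1.68·410) / 6.028 = 125.9 mg/L.

126 mg/L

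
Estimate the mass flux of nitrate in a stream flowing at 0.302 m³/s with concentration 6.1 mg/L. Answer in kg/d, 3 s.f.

Mass flux = Q·C = 0.302 m³/s × 6.1 g/m³ = 1.842 g/s.
= 1.842 g/s × 86.4 = 159.2 kg/d.

159 kg/d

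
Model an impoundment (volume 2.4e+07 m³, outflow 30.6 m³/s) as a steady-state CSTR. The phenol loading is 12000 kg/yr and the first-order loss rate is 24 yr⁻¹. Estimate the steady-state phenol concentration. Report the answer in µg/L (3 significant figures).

Outflow Q = 30.6 m³/s × 3.156e+07 s/yr = 9.657e+08 m³/yr.
Steady-state CSTR mass balance: W = Q·C + k·V·C, so C = W/(Q + kV).
Q + kV = 9.657e+08 + 24·2.4e+07 = 1.542e+09 m³/yr.
C = 12000/1.542e+09 = 7.784e-06 kg/m³ = 0.007784 mg/L = 7.784 µg/L.

7.78 µg/L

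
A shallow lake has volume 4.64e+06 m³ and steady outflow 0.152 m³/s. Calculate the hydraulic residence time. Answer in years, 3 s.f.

Q = 0.152 m³/s × 3.156e+07 s/yr = 4.797e+06 m³/yr.
Hydraulic residence time τ = V/Q = 4.64e+06/4.797e+06 = 0.9673 yr.

0.967 yr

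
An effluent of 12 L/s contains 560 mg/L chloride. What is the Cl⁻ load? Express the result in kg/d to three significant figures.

12 L/s = 0.012 m³/s.
Mass flux = Q·C = 0.012 m³/s × 560 g/m³ = 6.72 g/s.
= 6.72 g/s × 86.4 = 580.6 kg/d.

581 kg/d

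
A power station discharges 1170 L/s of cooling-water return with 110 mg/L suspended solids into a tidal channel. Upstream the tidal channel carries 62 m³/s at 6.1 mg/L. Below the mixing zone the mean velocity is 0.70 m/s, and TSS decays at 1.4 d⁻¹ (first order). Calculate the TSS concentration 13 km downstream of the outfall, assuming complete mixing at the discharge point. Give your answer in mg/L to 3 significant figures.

5.94 mg/L

1170 L/s = 1.17 m³/s.
After complete mixing, C₀ = (1.17·110 + 62·6.1) / 63.17 = 8.024 mg/L.
Travel time t = 1.3e+04 m / 0.70 m/s = 1.857e+04 s = 0.2149 d.
C = 8.024·exp(−1.4·0.2149) = 8.024·0.7401 = 5.939 mg/L.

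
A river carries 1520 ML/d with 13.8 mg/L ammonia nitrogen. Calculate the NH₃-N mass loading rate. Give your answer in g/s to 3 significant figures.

243 g/s

1520 ML/d = 17.59 m³/s.
Mass flux = Q·C = 17.59 m³/s × 13.8 g/m³ = 242.8 g/s.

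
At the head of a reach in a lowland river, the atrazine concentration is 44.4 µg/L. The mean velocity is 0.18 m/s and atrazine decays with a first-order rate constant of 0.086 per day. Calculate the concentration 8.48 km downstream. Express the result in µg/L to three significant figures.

42.4 µg/L

Travel time t = 8.48 km / 0.18 m/s = 8480/0.18 = 4.711e+04 s = 0.5453 d.
First-order decay: C = 44.4·exp(−0.086·0.5453) = 44.4·0.9542 = 42.37 µg/L.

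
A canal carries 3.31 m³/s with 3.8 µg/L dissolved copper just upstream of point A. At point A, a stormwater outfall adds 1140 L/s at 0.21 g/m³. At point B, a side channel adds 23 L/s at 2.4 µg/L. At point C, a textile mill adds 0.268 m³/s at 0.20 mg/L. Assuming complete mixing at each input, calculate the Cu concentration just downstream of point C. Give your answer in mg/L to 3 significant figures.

3.8 µg/L = 0.0038 mg/L.
1140 L/s = 1.14 m³/s.
After input A: C = (3.31·0.0038 + 1.14·0.21) / 4.45 = 0.05662 mg/L.
23 L/s = 0.023 m³/s.
2.4 µg/L = 0.0024 mg/L.
After input B: C = (4.45·0.05662 + 0.023·0.0024) / 4.473 = 0.05635 mg/L.
After input C: C = (4.473·0.05635 + 0.268·0.2) / 4.741 = 0.06447 mg/L.

0.0645 mg/L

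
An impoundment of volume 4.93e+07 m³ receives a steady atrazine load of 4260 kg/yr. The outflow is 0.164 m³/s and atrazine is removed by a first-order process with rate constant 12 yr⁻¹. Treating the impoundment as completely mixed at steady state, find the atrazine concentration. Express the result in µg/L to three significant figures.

7.14 µg/L

Outflow Q = 0.164 m³/s × 3.156e+07 s/yr = 5.175e+06 m³/yr.
Steady-state CSTR mass balance: W = Q·C + k·V·C, so C = W/(Q + kV).
Q + kV = 5.175e+06 + 12·4.93e+07 = 5.968e+08 m³/yr.
C = 4260/5.968e+08 = 7.138e-06 kg/m³ = 0.007138 mg/L = 7.138 µg/L.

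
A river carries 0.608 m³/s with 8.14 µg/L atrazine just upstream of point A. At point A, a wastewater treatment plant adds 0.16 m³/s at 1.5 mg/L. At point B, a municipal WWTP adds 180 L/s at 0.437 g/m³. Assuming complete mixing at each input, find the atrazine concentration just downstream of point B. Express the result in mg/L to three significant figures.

8.14 µg/L = 0.00814 mg/L.
After input A: C = (0.608·0.00814 + 0.16·1.5) / 0.768 = 0.3189 mg/L.
180 L/s = 0.18 m³/s.
After input B: C = (0.768·0.3189 + 0.18·0.437) / 0.948 = 0.3414 mg/L.

0.341 mg/L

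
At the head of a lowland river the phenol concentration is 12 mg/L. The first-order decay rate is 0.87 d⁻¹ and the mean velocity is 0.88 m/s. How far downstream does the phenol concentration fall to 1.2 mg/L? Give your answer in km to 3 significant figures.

From C = C₀·e^(−kt), t = ln(C₀/C)/k = ln(12/1.2)/0.87 = 2.303/0.87 = 2.647 d.
Distance = v·t = 0.88 m/s × 2.287e+05 s = 2.012e+05 m = 201.2 km.

201 km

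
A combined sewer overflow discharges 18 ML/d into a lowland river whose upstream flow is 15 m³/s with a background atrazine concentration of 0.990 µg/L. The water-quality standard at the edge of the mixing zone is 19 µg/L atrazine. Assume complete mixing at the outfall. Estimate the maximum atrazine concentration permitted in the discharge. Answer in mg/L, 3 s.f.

18 ML/d = 0.2083 m³/s.
0.990 µg/L = 0.00099 mg/L.
19 µg/L = 0.019 mg/L.
Mass balance: 0.019·15.21 = 0.2083·Cₑ + 15·0.00099.
Cₑ = (0.289 − 0.01485) / 0.2083 = 1.316 mg/L.

1.32 mg/L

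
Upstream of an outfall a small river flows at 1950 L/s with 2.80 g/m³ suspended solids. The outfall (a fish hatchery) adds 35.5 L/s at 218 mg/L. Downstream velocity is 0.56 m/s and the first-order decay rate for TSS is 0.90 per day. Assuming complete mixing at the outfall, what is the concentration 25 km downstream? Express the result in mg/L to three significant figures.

4.18 mg/L

35.5 L/s = 0.0355 m³/s.
1950 L/s = 1.95 m³/s.
After complete mixing, C₀ = (0.0355·218 + 1.95·2.8) / 1.986 = 6.648 mg/L.
Travel time t = 2.5e+04 m / 0.56 m/s = 4.464e+04 s = 0.5167 d.
C = 6.648·exp(−0.90·0.5167) = 6.648·0.6281 = 4.176 mg/L.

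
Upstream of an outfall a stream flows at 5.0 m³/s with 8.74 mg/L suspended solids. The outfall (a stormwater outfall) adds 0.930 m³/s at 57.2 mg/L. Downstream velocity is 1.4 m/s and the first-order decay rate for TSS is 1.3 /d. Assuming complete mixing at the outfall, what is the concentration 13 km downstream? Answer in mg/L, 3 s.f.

After complete mixing, C₀ = (0.93·57.2 + 5·8.74) / 5.93 = 16.34 mg/L.
Travel time t = 1.3e+04 m / 1.4 m/s = 9286 s = 0.1075 d.
C = 16.34·exp(−1.3·0.1075) = 16.34·0.8696 = 14.21 mg/L.

14.2 mg/L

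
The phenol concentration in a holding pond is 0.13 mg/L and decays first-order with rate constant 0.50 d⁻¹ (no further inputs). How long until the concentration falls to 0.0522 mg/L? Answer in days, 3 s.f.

1.82 d

t = ln(C₀/C)/k = ln(0.13/0.0522)/0.50 = 0.9125/0.50 = 1.825 d.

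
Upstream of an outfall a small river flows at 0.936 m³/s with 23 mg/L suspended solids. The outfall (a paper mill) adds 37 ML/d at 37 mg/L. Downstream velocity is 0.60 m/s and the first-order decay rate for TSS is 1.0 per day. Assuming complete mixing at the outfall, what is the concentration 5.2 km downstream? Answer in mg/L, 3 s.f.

24.8 mg/L

37 ML/d = 0.4282 m³/s.
After complete mixing, C₀ = (0.4282·37 + 0.936·23) / 1.364 = 27.39 mg/L.
Travel time t = 5200 m / 0.60 m/s = 8667 s = 0.1003 d.
C = 27.39·exp(−1.0·0.1003) = 27.39·0.9046 = 24.78 mg/L.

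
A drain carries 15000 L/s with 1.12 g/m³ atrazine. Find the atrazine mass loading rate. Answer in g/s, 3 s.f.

16.8 g/s

15000 L/s = 15 m³/s.
Mass flux = Q·C = 15 m³/s × 1.12 g/m³ = 16.8 g/s.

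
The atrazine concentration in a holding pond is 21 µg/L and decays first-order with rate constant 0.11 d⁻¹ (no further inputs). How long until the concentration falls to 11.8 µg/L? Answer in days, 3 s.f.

t = ln(C₀/C)/k = ln(21/11.8)/0.11 = 0.5764/0.11 = 5.24 d.

5.24 d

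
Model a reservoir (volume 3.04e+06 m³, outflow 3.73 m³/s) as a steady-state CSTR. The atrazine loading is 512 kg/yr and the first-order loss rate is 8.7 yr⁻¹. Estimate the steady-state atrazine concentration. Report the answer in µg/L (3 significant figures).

3.55 µg/L

Outflow Q = 3.73 m³/s × 3.156e+07 s/yr = 1.177e+08 m³/yr.
Steady-state CSTR mass balance: W = Q·C + k·V·C, so C = W/(Q + kV).
Q + kV = 1.177e+08 + 8.7·3.04e+06 = 1.442e+08 m³/yr.
C = 512/1.442e+08 = 3.552e-06 kg/m³ = 0.003552 mg/L = 3.552 µg/L.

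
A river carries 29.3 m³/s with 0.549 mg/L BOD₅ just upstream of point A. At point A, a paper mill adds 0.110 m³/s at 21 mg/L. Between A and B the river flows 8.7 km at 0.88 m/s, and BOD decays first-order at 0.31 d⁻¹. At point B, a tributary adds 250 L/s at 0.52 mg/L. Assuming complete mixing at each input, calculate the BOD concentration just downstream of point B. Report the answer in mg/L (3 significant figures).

After input A: C = (29.3·0.549 + 0.11·21) / 29.41 = 0.6255 mg/L.
Over the 8.7 km reach to input B (t = 9886 s = 0.1144 d), decay gives C = 0.6255·exp(−0.31·0.1144) = 0.6037 mg/L.
250 L/s = 0.25 m³/s.
After input B: C = (29.41·0.6037 + 0.25·0.52) / 29.66 = 0.603 mg/L.

0.603 mg/L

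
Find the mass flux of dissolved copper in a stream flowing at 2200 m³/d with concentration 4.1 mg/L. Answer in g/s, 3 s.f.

0.104 g/s

2200 m³/d = 0.02546 m³/s.
Mass flux = Q·C = 0.02546 m³/s × 4.1 g/m³ = 0.1044 g/s.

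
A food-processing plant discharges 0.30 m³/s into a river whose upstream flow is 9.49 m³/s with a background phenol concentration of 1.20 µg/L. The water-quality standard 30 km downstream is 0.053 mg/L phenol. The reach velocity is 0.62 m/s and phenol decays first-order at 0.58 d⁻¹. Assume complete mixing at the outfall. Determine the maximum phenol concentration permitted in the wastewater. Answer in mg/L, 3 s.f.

1.20 µg/L = 0.0012 mg/L.
Travel time to the compliance point: t = 3e+04/0.62 = 4.839e+04 s = 0.56 d; decay factor exp(−0.58·0.56) = 0.7227.
So the concentration just after mixing may be at most 0.053/0.7227 = 0.07334 mg/L.
Mass balance: 0.07334·9.79 = 0.3·Cₑ + 9.49·0.0012.
Cₑ = (0.718 − 0.01139) / 0.3 = 2.355 mg/L.

2.36 mg/L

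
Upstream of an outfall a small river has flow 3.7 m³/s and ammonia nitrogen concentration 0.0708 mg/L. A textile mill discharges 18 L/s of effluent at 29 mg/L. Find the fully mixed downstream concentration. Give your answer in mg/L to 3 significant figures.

18 L/s = 0.018 m³/s.
Conservation of mass across the mixing zone: C = (0.018·29 + 3.7·0.0708) / (0.018 + 3.7) = 0.784/3.718 = 0.2109 mg/L.

0.211 mg/L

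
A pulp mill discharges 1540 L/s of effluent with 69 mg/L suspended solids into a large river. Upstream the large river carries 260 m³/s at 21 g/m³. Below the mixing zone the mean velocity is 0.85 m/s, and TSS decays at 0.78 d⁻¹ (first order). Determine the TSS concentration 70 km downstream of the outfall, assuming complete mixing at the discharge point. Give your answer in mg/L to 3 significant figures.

1540 L/s = 1.54 m³/s.
After complete mixing, C₀ = (1.54·69 + 260·21) / 261.5 = 21.28 mg/L.
Travel time t = 7e+04 m / 0.85 m/s = 8.235e+04 s = 0.9532 d.
C = 21.28·exp(−0.78·0.9532) = 21.28·0.4755 = 10.12 mg/L.

10.1 mg/L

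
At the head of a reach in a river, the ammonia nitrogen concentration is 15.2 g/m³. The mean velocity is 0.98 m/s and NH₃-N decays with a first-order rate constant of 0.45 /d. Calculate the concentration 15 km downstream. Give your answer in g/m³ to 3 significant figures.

Travel time t = 15 km / 0.98 m/s = 1.5e+04/0.98 = 1.531e+04 s = 0.1772 d.
First-order decay: C = 15.2·exp(−0.45·0.1772) = 15.2·0.9234 = 14.04 g/m³.

14.0 g/m³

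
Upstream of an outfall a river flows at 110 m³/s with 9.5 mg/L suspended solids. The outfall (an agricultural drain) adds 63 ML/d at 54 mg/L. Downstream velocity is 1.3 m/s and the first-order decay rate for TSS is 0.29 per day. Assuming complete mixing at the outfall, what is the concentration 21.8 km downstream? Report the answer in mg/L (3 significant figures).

63 ML/d = 0.7292 m³/s.
After complete mixing, C₀ = (0.7292·54 + 110·9.5) / 110.7 = 9.793 mg/L.
Travel time t = 2.18e+04 m / 1.3 m/s = 1.677e+04 s = 0.1941 d.
C = 9.793·exp(−0.29·0.1941) = 9.793·0.9453 = 9.257 mg/L.

9.26 mg/L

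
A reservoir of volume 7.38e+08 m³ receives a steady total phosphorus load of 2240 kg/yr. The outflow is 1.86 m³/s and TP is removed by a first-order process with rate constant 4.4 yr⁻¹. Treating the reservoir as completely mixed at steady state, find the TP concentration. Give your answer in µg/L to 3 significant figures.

Outflow Q = 1.86 m³/s × 3.156e+07 s/yr = 5.87e+07 m³/yr.
Steady-state CSTR mass balance: W = Q·C + k·V·C, so C = W/(Q + kV).
Q + kV = 5.87e+07 + 4.4·7.38e+08 = 3.306e+09 m³/yr.
C = 2240/3.306e+09 = 6.776e-07 kg/m³ = 0.0006776 mg/L = 0.6776 µg/L.

0.678 µg/L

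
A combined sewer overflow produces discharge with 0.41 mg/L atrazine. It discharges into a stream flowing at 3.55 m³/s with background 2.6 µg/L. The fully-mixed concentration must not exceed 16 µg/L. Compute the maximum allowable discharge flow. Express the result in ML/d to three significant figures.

10.4 ML/d

2.6 µg/L = 0.0026 mg/L.
16 µg/L = 0.016 mg/L.
Mass balance at complete mixing: C_std·(Q_w + Q_r) = Q_w·C_e + Q_r·C_b.
Rearranging, Q_w = Q_r·(C_std − C_b)/(C_e − C_std) = 3.55·(0.016 − 0.0026) / (0.41 − 0.016) = 0.1207 m³/s.
= 10.43 ML/d.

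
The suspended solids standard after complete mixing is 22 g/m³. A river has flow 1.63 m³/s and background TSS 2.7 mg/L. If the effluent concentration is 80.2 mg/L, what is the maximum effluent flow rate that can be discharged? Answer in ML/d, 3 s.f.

46.7 ML/d

Mass balance at complete mixing: C_std·(Q_w + Q_r) = Q_w·C_e + Q_r·C_b.
Rearranging, Q_w = Q_r·(C_std − C_b)/(C_e − C_std) = 1.63·(22 − 2.7) / (80.2 − 22) = 0.5405 m³/s.
= 46.7 ML/d.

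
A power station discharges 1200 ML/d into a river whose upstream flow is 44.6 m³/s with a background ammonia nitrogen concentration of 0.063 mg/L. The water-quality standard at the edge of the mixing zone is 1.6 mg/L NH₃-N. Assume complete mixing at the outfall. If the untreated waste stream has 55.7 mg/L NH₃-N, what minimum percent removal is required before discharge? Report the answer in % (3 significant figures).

88.3 %

1200 ML/d = 13.89 m³/s.
Mass balance: 1.6·58.49 = 13.89·Cₑ + 44.6·0.063.
Cₑ = (93.58 − 2.81) / 13.89 = 6.536 mg/L.
Required removal = 1 − 6.536/55.7 = 88.27 %.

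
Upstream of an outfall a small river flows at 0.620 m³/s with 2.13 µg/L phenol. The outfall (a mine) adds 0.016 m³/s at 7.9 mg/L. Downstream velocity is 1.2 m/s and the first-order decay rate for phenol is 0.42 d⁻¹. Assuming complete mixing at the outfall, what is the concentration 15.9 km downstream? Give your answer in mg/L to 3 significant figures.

0.188 mg/L

2.13 µg/L = 0.00213 mg/L.
After complete mixing, C₀ = (0.016·7.9 + 0.62·0.00213) / 0.636 = 0.2008 mg/L.
Travel time t = 1.59e+04 m / 1.2 m/s = 1.325e+04 s = 0.1534 d.
C = 0.2008·exp(−0.42·0.1534) = 0.2008·0.9376 = 0.1883 mg/L.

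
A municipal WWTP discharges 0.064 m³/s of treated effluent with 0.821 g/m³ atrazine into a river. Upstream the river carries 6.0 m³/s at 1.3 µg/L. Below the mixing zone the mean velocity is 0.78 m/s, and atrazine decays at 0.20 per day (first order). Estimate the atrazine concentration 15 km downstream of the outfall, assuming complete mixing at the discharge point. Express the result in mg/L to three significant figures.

0.00952 mg/L

1.3 µg/L = 0.0013 mg/L.
After complete mixing, C₀ = (0.064·0.821 + 6·0.0013) / 6.064 = 0.009951 mg/L.
Travel time t = 1.5e+04 m / 0.78 m/s = 1.923e+04 s = 0.2226 d.
C = 0.009951·exp(−0.20·0.2226) = 0.009951·0.9565 = 0.009518 mg/L.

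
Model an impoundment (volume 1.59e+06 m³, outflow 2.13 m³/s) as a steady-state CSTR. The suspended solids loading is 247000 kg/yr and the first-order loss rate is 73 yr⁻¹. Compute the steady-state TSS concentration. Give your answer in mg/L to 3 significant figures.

1.35 mg/L

Outflow Q = 2.13 m³/s × 3.156e+07 s/yr = 6.722e+07 m³/yr.
Steady-state CSTR mass balance: W = Q·C + k·V·C, so C = W/(Q + kV).
Q + kV = 6.722e+07 + 73·1.59e+06 = 1.833e+08 m³/yr.
C = 247000/1.833e+08 = 0.001348 kg/m³ = 1.348 mg/L.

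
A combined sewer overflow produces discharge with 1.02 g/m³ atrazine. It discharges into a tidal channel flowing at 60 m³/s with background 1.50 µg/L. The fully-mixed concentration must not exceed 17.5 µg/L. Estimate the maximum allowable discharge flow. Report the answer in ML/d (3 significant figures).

1.50 µg/L = 0.0015 mg/L.
17.5 µg/L = 0.0175 mg/L.
Mass balance at complete mixing: C_std·(Q_w + Q_r) = Q_w·C_e + Q_r·C_b.
Rearranging, Q_w = Q_r·(C_std − C_b)/(C_e − C_std) = 60·(0.0175 − 0.0015) / (1.02 − 0.0175) = 0.9576 m³/s.
= 82.74 ML/d.

82.7 ML/d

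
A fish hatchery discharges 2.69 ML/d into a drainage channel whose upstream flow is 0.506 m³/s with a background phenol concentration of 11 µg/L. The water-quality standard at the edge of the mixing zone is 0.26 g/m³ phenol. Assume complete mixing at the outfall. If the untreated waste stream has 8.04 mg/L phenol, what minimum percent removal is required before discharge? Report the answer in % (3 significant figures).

46.4 %

2.69 ML/d = 0.03113 m³/s.
11 µg/L = 0.011 mg/L.
Mass balance: 0.26·0.5371 = 0.03113·Cₑ + 0.506·0.011.
Cₑ = (0.1397 − 0.005566) / 0.03113 = 4.307 mg/L.
Required removal = 1 − 4.307/8.04 = 46.43 %.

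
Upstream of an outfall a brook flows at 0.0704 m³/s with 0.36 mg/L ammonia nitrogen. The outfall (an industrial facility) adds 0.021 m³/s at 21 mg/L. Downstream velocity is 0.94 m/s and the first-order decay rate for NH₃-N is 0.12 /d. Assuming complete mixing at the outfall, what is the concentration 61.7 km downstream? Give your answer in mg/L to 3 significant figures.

After complete mixing, C₀ = (0.021·21 + 0.0704·0.36) / 0.0914 = 5.102 mg/L.
Travel time t = 6.17e+04 m / 0.94 m/s = 6.564e+04 s = 0.7597 d.
C = 5.102·exp(−0.12·0.7597) = 5.102·0.9129 = 4.658 mg/L.

4.66 mg/L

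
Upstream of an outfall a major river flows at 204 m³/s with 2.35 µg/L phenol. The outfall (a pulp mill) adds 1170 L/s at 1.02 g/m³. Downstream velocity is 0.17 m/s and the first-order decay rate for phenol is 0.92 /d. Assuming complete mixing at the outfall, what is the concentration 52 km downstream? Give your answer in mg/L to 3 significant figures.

0.000314 mg/L

1170 L/s = 1.17 m³/s.
2.35 µg/L = 0.00235 mg/L.
After complete mixing, C₀ = (1.17·1.02 + 204·0.00235) / 205.2 = 0.008153 mg/L.
Travel time t = 5.2e+04 m / 0.17 m/s = 3.059e+05 s = 3.54 d.
C = 0.008153·exp(−0.92·3.54) = 0.008153·0.0385 = 0.0003139 mg/L.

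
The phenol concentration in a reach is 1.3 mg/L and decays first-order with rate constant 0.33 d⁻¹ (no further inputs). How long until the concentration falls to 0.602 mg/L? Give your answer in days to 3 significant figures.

t = ln(C₀/C)/k = ln(1.3/0.602)/0.33 = 0.7699/0.33 = 2.333 d.

2.33 d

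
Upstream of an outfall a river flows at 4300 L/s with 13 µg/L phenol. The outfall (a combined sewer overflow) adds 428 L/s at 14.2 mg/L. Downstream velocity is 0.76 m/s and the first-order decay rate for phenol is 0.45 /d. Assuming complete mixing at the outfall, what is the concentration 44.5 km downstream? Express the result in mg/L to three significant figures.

0.956 mg/L

428 L/s = 0.428 m³/s.
4300 L/s = 4.3 m³/s.
13 µg/L = 0.013 mg/L.
After complete mixing, C₀ = (0.428·14.2 + 4.3·0.013) / 4.728 = 1.297 mg/L.
Travel time t = 4.45e+04 m / 0.76 m/s = 5.855e+04 s = 0.6777 d.
C = 1.297·exp(−0.45·0.6777) = 1.297·0.7372 = 0.9563 mg/L.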